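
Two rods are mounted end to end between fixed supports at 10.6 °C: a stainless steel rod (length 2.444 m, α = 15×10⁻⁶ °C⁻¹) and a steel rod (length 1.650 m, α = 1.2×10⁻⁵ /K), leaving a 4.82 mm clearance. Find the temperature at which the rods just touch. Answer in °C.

α₁L₁ = 3.666×10⁻⁵ m/K, α₂L₂ = 1.980×10⁻⁵ m/K → total 5.646×10⁻⁵ m/K
ΔT = g/(α₁L₁+α₂L₂) = 4.82×10⁻³ / 5.646×10⁻⁵ = 85.370 K
T = 10.6 + 85.370 = 95.970 °C

T = 96.0 °C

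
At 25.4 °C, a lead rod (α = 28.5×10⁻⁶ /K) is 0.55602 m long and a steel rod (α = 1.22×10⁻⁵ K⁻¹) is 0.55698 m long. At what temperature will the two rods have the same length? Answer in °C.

Equal length when α₁L₁ΔT − α₂L₂ΔT = L₂ − L₁ = 9.60×10⁻⁴ m
α₁L₁ = 1.584657×10⁻⁵, α₂L₂ = 6.795156×10⁻⁶ → Δ(αL) = 9.051414×10⁻⁶ m/K
ΔT = 9.60×10⁻⁴ / 9.051414×10⁻⁶ = 106.061 K, so T = 25.4 + 106.061 = 131.461 °C

T = 131.5 °C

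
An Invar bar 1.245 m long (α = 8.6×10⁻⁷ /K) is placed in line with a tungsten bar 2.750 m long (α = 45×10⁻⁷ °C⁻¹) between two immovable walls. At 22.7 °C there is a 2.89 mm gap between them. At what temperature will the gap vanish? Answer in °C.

T = 238 °C

α₁L₁ = 1.0707×10⁻⁶ m/K, α₂L₂ = 1.2375×10⁻⁵ m/K → total 1.34457×10⁻⁵ m/K
ΔT = g/(α₁L₁+α₂L₂) = 2.89×10⁻³ / 1.34457×10⁻⁵ = 214.94 K
T = 22.7 + 214.94 = 237.64 °C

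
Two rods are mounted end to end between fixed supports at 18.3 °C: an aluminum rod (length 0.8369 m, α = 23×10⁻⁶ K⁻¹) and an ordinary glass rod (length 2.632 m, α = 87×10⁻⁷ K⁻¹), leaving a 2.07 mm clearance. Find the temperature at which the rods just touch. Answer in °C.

α₁L₁ = 1.92487×10⁻⁵ m/K, α₂L₂ = 2.28984×10⁻⁵ m/K → total 4.21471×10⁻⁵ m/K
ΔT = g/(α₁L₁+α₂L₂) = 2.07×10⁻³ / 4.21471×10⁻⁵ = 49.114 K
T = 18.3 + 49.114 = 67.414 °C

T = 67.4 °C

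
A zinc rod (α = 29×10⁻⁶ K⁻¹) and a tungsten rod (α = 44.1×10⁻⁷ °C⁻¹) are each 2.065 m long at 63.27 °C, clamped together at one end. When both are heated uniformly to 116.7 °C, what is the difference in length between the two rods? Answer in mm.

2.71 mm

ΔT = 53.43 K
zinc: ΔL = 29×10⁻⁶ × 2.065 m × 53.43 = 3.1997×10⁻³ m = 3.1997 mm
tungsten: ΔL = 44.1×10⁻⁷ × 2.065 m × 53.43 = 4.8657×10⁻⁴ m = 0.48657 mm
difference = 3.1997 − 0.48657 = 2.71313 mm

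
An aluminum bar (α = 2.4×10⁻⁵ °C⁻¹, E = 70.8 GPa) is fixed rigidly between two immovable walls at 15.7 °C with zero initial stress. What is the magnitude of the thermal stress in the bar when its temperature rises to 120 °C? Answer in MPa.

σ = 177 MPa

Fully constrained: the free strain ε = αΔT is blocked, so σ = Eε = EαΔT.
|ΔT| = 104.3 K
σ = 70.8×10⁹ × 2.4×10⁻⁵ × 104.3 = 1.77×10⁸ Pa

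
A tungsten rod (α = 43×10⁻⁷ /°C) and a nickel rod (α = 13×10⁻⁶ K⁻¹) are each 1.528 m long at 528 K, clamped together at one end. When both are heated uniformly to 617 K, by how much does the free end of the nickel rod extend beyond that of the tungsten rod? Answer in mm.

1.18 mm

ΔT = 89 K
tungsten: ΔL = 43×10⁻⁷ × 1.528 m × 89 = 5.8477×10⁻⁴ m = 0.58477 mm
nickel: ΔL = 13×10⁻⁶ × 1.528 m × 89 = 1.7679×10⁻³ m = 1.7679 mm
difference = 1.7679 − 0.58477 = 1.18313 mm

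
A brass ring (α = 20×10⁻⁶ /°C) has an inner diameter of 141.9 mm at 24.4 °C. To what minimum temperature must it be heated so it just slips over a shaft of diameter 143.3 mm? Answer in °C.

Required Δd = 143.3 − 141.9 = 1.4 mm
Δd = αd₀ΔT ⇒ ΔT = Δd/(αd₀) = 1.4 / (20×10⁻⁶ × 141.9) = 493.31 K
T_min = 24.4 + 493.31 = 517.71 °C

T = 518 °C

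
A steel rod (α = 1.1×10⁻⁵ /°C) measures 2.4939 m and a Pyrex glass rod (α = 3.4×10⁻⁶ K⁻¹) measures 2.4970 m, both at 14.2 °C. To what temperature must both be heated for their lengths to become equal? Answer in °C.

Equal length when α₁L₁ΔT − α₂L₂ΔT = L₂ − L₁ = 3.10×10⁻³ m
α₁L₁ = 2.74329×10⁻⁵, α₂L₂ = 8.4898×10⁻⁶ → Δ(αL) = 1.89431×10⁻⁵ m/K
ΔT = 3.10×10⁻³ / 1.89431×10⁻⁵ = 163.648 K, so T = 14.2 + 163.648 = 177.848 °C

T = 177.8 °C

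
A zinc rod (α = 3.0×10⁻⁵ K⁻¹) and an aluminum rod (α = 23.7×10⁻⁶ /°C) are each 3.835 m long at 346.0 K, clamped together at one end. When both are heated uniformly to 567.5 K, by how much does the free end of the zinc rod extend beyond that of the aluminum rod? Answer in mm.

ΔT = 221.5 K
zinc: ΔL = 3.0×10⁻⁵ × 3.835 m × 221.5 = 2.5484×10⁻² m = 25.484 mm
aluminum: ΔL = 23.7×10⁻⁶ × 3.835 m × 221.5 = 2.0132×10⁻² m = 20.132 mm
difference = 25.484 − 20.132 = 5.352 mm

5.35 mm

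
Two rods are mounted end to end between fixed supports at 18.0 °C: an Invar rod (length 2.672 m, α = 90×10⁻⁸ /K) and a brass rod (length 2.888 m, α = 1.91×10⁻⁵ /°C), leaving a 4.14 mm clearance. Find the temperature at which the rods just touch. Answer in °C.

α₁L₁ = 2.4048×10⁻⁶ m/K, α₂L₂ = 5.51608×10⁻⁵ m/K → total 5.75656×10⁻⁵ m/K
ΔT = g/(α₁L₁+α₂L₂) = 4.14×10⁻³ / 5.75656×10⁻⁵ = 71.918 K
T = 18.0 + 71.918 = 89.918 °C

T = 89.9 °C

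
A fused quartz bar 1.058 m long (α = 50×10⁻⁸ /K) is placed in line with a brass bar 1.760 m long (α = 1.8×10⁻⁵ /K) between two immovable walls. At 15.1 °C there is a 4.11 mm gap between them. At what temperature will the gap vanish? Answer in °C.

T = 143 °C

α₁L₁ = 5.290×10⁻⁷ m/K, α₂L₂ = 3.168×10⁻⁵ m/K → total 3.2209×10⁻⁵ m/K
ΔT = g/(α₁L₁+α₂L₂) = 4.11×10⁻³ / 3.2209×10⁻⁵ = 127.60 K
T = 15.1 + 127.60 = 142.70 °C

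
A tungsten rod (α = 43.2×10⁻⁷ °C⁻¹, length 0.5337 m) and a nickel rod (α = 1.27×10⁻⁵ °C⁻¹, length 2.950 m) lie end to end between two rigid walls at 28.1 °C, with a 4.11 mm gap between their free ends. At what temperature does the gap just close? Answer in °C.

T = 131 °C

Gap closes when ΔL₁ + ΔL₂ = 4.11 mm = 4.11×10⁻³ m
(α₁L₁ + α₂L₂)ΔT = g
α₁L₁ + α₂L₂ = 43.2×10⁻⁷×0.5337 + 1.27×10⁻⁵×2.950 = 3.9770584×10⁻⁵ m/K
ΔT = 4.11×10⁻³ / 3.9770584×10⁻⁵ = 103.34 K
T = 28.1 + 103.34 = 131.44 °C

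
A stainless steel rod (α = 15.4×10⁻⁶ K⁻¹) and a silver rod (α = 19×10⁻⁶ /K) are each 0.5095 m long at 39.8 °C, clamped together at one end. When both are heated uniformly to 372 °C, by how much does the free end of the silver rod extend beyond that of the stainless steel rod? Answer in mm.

ΔT = 332.2 K
stainless steel: ΔL = 15.4×10⁻⁶ × 0.5095 m × 332.2 = 2.6065×10⁻³ m = 2.6065 mm
silver: ΔL = 19×10⁻⁶ × 0.5095 m × 332.2 = 3.2159×10⁻³ m = 3.2159 mm
difference = 3.2159 − 2.6065 = 0.6094 mm

0.609 mm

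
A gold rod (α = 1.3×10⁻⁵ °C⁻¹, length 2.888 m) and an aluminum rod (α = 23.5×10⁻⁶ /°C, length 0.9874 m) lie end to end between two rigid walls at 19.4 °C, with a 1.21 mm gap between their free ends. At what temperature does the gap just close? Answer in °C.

α₁L₁ = 3.7544×10⁻⁵ m/K, α₂L₂ = 2.32039×10⁻⁵ m/K → total 6.07479×10⁻⁵ m/K
ΔT = g/(α₁L₁+α₂L₂) = 1.21×10⁻³ / 6.07479×10⁻⁵ = 19.918 K
T = 19.4 + 19.918 = 39.318 °C

T = 39.3 °C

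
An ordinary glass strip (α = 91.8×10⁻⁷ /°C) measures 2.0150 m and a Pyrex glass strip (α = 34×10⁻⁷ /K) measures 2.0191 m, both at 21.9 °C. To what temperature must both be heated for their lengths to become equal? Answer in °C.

T = 374.4 °C

Equal length when α₁L₁ΔT − α₂L₂ΔT = L₂ − L₁ = 4.10×10⁻³ m
α₁L₁ = 1.84977×10⁻⁵, α₂L₂ = 6.86494×10⁻⁶ → Δ(αL) = 1.163276×10⁻⁵ m/K
ΔT = 4.10×10⁻³ / 1.163276×10⁻⁵ = 352.453 K, so T = 21.9 + 352.453 = 374.353 °C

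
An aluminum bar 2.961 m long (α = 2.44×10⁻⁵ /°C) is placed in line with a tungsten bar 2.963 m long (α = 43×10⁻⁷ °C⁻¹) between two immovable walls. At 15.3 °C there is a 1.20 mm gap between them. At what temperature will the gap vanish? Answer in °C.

Gap closes when ΔL₁ + ΔL₂ = 1.20 mm = 1.20×10⁻³ m
(α₁L₁ + α₂L₂)ΔT = g
α₁L₁ + α₂L₂ = 2.44×10⁻⁵×2.961 + 43×10⁻⁷×2.963 = 8.49893×10⁻⁵ m/K
ΔT = 1.20×10⁻³ / 8.49893×10⁻⁵ = 14.119 K
T = 15.3 + 14.119 = 29.419 °C

T = 29.4 °C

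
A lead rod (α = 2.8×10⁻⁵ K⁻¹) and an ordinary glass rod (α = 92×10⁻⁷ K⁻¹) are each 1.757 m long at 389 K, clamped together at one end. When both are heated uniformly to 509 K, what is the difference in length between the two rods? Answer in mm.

ΔT = 120 K
lead: ΔL = 2.8×10⁻⁵ × 1.757 m × 120 = 5.9035×10⁻³ m = 5.9035 mm
ordinary glass: ΔL = 92×10⁻⁷ × 1.757 m × 120 = 1.9397×10⁻³ m = 1.9397 mm
difference = 5.9035 − 1.9397 = 3.9638 mm

3.96 mm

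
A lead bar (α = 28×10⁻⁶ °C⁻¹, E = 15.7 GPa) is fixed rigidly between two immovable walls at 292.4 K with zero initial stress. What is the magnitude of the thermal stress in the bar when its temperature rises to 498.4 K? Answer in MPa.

Fully constrained: the free strain ε = αΔT is blocked, so σ = Eε = EαΔT.
|ΔT| = 206.0 K
σ = 15.7×10⁹ × 28×10⁻⁶ × 206.0 = 9.06×10⁷ Pa

σ = 90.6 MPa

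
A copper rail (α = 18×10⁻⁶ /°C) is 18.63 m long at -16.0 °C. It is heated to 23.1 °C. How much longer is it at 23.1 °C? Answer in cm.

|ΔT| = |23.1 − (-16.0)| = 39.1 K
ΔL = αL₀ΔT = (18×10⁻⁶)(18.63)(39.1) = 1.31×10⁻² m

ΔL = 1.31 cm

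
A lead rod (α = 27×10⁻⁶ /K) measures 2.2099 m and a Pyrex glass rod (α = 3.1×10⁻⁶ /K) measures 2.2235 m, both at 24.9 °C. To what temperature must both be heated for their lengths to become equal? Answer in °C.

L₁(1 + α₁ΔT) = L₂(1 + α₂ΔT) ⇒ ΔT = (L₂ − L₁)/(α₁L₁ − α₂L₂)
L₂ − L₁ = 2.2235 − 2.2099 = 1.36×10⁻² m
α₁L₁ − α₂L₂ = 27×10⁻⁶×2.2099 − 3.1×10⁻⁶×2.2235 = 5.277445×10⁻⁵ m/K
ΔT = 1.36×10⁻² / 5.277445×10⁻⁵ = 257.700 K
T = 24.9 + 257.700 = 282.600 °C

T = 282.6 °C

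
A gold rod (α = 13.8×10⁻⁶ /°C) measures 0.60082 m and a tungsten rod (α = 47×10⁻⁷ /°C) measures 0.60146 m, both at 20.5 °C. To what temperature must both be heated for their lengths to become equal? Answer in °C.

T = 137.6 °C

L₁(1 + α₁ΔT) = L₂(1 + α₂ΔT) ⇒ ΔT = (L₂ − L₁)/(α₁L₁ − α₂L₂)
L₂ − L₁ = 0.60146 − 0.60082 = 6.40×10⁻⁴ m
α₁L₁ − α₂L₂ = 13.8×10⁻⁶×0.60082 − 47×10⁻⁷×0.60146 = 5.464454×10⁻⁶ m/K
ΔT = 6.40×10⁻⁴ / 5.464454×10⁻⁶ = 117.121 K
T = 20.5 + 117.121 = 137.621 °C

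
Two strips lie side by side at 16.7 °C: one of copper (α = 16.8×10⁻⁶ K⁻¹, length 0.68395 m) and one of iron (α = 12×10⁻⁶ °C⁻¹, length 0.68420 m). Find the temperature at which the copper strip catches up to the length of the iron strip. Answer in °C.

T = 92.92 °C

L₁(1 + α₁ΔT) = L₂(1 + α₂ΔT) ⇒ ΔT = (L₂ − L₁)/(α₁L₁ − α₂L₂)
L₂ − L₁ = 0.68420 − 0.68395 = 2.50×10⁻⁴ m
α₁L₁ − α₂L₂ = 16.8×10⁻⁶×0.68395 − 12×10⁻⁶×0.68420 = 3.27996×10⁻⁶ m/K
ΔT = 2.50×10⁻⁴ / 3.27996×10⁻⁶ = 76.2204 K
T = 16.7 + 76.2204 = 92.9204 °C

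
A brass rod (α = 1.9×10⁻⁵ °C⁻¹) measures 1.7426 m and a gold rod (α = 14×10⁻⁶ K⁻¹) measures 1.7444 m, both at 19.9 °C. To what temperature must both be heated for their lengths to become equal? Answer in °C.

L₁(1 + α₁ΔT) = L₂(1 + α₂ΔT) ⇒ ΔT = (L₂ − L₁)/(α₁L₁ − α₂L₂)
L₂ − L₁ = 1.7444 − 1.7426 = 1.80×10⁻³ m
α₁L₁ − α₂L₂ = 1.9×10⁻⁵×1.7426 − 14×10⁻⁶×1.7444 = 8.6878×10⁻⁶ m/K
ΔT = 1.80×10⁻³ / 8.6878×10⁻⁶ = 207.187 K
T = 19.9 + 207.187 = 227.087 °C

T = 227.1 °C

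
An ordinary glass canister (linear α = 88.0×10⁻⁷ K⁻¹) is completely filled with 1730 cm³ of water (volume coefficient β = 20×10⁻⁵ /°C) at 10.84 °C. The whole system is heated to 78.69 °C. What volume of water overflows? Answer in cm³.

The canister also expands: β_container ≈ 3α = 2.64×10⁻⁵ /K
Net overflow = V₀(β_liq − 3α_cont)ΔT
β − 3α = 2.00×10⁻⁴ − 2.64×10⁻⁵ = 1.736×10⁻⁴ /K; ΔT = 67.85 K
ΔV = 1730 × 1.736×10⁻⁴ × 67.85 = 20.4 cm³

20.4 cm³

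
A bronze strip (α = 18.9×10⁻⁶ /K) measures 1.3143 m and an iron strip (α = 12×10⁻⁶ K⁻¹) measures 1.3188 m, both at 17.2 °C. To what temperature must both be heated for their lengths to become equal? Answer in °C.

L₁(1 + α₁ΔT) = L₂(1 + α₂ΔT) ⇒ ΔT = (L₂ − L₁)/(α₁L₁ − α₂L₂)
L₂ − L₁ = 1.3188 − 1.3143 = 4.50×10⁻³ m
α₁L₁ − α₂L₂ = 18.9×10⁻⁶×1.3143 − 12×10⁻⁶×1.3188 = 9.01467×10⁻⁶ m/K
ΔT = 4.50×10⁻³ / 9.01467×10⁻⁶ = 499.186 K
T = 17.2 + 499.186 = 516.386 °C

T = 516.4 °C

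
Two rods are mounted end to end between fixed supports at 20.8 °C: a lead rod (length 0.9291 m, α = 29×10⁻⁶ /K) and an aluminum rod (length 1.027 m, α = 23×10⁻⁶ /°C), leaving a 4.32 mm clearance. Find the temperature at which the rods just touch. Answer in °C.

T = 106 °C

Gap closes when ΔL₁ + ΔL₂ = 4.32 mm = 4.32×10⁻³ m
(α₁L₁ + α₂L₂)ΔT = g
α₁L₁ + α₂L₂ = 29×10⁻⁶×0.9291 + 23×10⁻⁶×1.027 = 5.05649×10⁻⁵ m/K
ΔT = 4.32×10⁻³ / 5.05649×10⁻⁵ = 85.43 K
T = 20.8 + 85.43 = 106.23 °C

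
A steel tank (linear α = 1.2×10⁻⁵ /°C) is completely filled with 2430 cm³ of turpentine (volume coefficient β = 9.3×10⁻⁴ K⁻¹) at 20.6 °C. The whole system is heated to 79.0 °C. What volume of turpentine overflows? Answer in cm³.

The tank also expands: β_container ≈ 3α = 3.6×10⁻⁵ /K
Net overflow = V₀(β_liq − 3α_cont)ΔT
β − 3α = 9.30×10⁻⁴ − 3.6×10⁻⁵ = 8.94×10⁻⁴ /K; ΔT = 58.4 K
ΔV = 2430 × 8.94×10⁻⁴ × 58.4 = 127 cm³

127 cm³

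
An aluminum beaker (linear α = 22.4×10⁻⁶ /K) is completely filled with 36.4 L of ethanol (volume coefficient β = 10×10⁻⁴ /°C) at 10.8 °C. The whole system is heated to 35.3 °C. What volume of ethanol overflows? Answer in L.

0.832 L

The beaker also expands: β_container ≈ 3α = 6.72×10⁻⁵ /K
Net overflow = V₀(β_liq − 3α_cont)ΔT
β − 3α = 1.00×10⁻³ − 6.72×10⁻⁵ = 9.328×10⁻⁴ /K; ΔT = 24.5 K
ΔV = 36.4 × 9.328×10⁻⁴ × 24.5 = 0.832 L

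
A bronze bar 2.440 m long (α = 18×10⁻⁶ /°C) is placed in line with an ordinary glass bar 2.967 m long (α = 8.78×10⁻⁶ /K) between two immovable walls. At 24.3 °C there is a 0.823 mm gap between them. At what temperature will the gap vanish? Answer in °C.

T = 36.1 °C

Gap closes when ΔL₁ + ΔL₂ = 0.823 mm = 8.23×10⁻⁴ m
(α₁L₁ + α₂L₂)ΔT = g
α₁L₁ + α₂L₂ = 18×10⁻⁶×2.440 + 8.78×10⁻⁶×2.967 = 6.997026×10⁻⁵ m/K
ΔT = 8.23×10⁻⁴ / 6.997026×10⁻⁵ = 11.762 K
T = 24.3 + 11.762 = 36.062 °C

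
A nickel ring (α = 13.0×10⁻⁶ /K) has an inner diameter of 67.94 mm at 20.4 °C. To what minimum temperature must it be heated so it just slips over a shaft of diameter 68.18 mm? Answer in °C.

Required Δd = 68.18 − 67.94 = 0.24 mm
Δd = αd₀ΔT ⇒ ΔT = Δd/(αd₀) = 0.24 / (13.0×10⁻⁶ × 67.94) = 271.73 K
T_min = 20.4 + 271.73 = 292.13 °C

T = 292 °C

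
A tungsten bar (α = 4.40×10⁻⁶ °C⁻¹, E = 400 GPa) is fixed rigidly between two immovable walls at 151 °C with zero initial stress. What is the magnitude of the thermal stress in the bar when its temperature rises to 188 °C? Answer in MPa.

Fully constrained: the free strain ε = αΔT is blocked, so σ = Eε = EαΔT.
|ΔT| = 37 K
σ = 400×10⁹ × 4.40×10⁻⁶ × 37 = 6.51×10⁷ Pa

σ = 65.1 MPa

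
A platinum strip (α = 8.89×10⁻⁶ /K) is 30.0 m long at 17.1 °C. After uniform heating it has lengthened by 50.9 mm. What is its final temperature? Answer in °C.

ΔL = αL₀ΔT ⇒ ΔT = ΔL / (αL₀)
ΔT = 50.9×10⁻³ m / (8.89×10⁻⁶ × 30.0 m) = 190.85 K
T = 17.1 + 190.85 = 207.95 °C

T = 208 °C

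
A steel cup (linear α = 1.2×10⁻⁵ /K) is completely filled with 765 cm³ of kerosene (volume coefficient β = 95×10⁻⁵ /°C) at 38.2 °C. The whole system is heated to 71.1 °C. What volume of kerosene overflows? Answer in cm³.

The cup also expands: β_container ≈ 3α = 3.6×10⁻⁵ /K
Net overflow = V₀(β_liq − 3α_cont)ΔT
β − 3α = 9.50×10⁻⁴ − 3.6×10⁻⁵ = 9.14×10⁻⁴ /K; ΔT = 32.9 K
ΔV = 765 × 9.14×10⁻⁴ × 32.9 = 23.0 cm³

23.0 cm³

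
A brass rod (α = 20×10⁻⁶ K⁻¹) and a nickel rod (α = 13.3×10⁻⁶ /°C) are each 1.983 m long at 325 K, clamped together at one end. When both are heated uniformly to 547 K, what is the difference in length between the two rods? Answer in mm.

ΔT = 222 K
brass: ΔL = 20×10⁻⁶ × 1.983 m × 222 = 8.8045×10⁻³ m = 8.8045 mm
nickel: ΔL = 13.3×10⁻⁶ × 1.983 m × 222 = 5.8550×10⁻³ m = 5.8550 mm
difference = 8.8045 − 5.8550 = 2.9495 mm

2.95 mm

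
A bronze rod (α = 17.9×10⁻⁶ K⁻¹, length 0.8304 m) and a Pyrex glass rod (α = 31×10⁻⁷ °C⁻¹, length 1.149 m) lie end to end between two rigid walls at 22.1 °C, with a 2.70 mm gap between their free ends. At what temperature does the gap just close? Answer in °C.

Gap closes when ΔL₁ + ΔL₂ = 2.70 mm = 2.70×10⁻³ m
(α₁L₁ + α₂L₂)ΔT = g
α₁L₁ + α₂L₂ = 17.9×10⁻⁶×0.8304 + 31×10⁻⁷×1.149 = 1.842606×10⁻⁵ m/K
ΔT = 2.70×10⁻³ / 1.842606×10⁻⁵ = 146.53 K
T = 22.1 + 146.53 = 168.63 °C

T = 169 °C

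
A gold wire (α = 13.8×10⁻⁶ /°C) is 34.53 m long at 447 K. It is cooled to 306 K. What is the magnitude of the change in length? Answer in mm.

|ΔT| = |306 − 447| = 141 K
ΔL = αL₀ΔT = (13.8×10⁻⁶)(34.53)(141) = 6.72×10⁻² m

ΔL = 67.2 mm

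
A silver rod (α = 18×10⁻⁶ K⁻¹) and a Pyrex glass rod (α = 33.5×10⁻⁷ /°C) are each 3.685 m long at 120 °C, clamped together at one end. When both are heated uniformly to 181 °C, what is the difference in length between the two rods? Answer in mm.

3.29 mm

ΔT = 61 K
silver: ΔL = 18×10⁻⁶ × 3.685 m × 61 = 4.0461×10⁻³ m = 4.0461 mm
Pyrex glass: ΔL = 33.5×10⁻⁷ × 3.685 m × 61 = 7.5303×10⁻⁴ m = 0.75303 mm
difference = 4.0461 − 0.75303 = 3.29307 mm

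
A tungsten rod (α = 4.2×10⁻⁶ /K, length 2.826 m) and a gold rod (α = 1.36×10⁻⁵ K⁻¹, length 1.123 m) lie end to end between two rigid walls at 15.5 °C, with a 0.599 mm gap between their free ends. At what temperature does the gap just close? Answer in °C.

T = 37.6 °C

α₁L₁ = 1.18692×10⁻⁵ m/K, α₂L₂ = 1.52728×10⁻⁵ m/K → total 2.7142×10⁻⁵ m/K
ΔT = g/(α₁L₁+α₂L₂) = 5.99×10⁻⁴ / 2.7142×10⁻⁵ = 22.069 K
T = 15.5 + 22.069 = 37.569 °C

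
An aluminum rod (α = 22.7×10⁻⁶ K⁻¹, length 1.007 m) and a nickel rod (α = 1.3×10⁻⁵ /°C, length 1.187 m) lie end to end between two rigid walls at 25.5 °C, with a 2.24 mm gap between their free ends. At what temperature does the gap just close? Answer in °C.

α₁L₁ = 2.28589×10⁻⁵ m/K, α₂L₂ = 1.5431×10⁻⁵ m/K → total 3.82899×10⁻⁵ m/K
ΔT = g/(α₁L₁+α₂L₂) = 2.24×10⁻³ / 3.82899×10⁻⁵ = 58.501 K
T = 25.5 + 58.501 = 84.001 °C

T = 84.0 °C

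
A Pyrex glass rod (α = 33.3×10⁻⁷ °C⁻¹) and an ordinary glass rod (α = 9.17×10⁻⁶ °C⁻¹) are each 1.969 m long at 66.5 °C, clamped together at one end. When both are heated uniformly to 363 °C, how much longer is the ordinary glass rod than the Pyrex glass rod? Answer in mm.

ΔT = 296.5 K
Pyrex glass: ΔL = 33.3×10⁻⁷ × 1.969 m × 296.5 = 1.9441×10⁻³ m = 1.9441 mm
ordinary glass: ΔL = 9.17×10⁻⁶ × 1.969 m × 296.5 = 5.3535×10⁻³ m = 5.3535 mm
difference = 5.3535 − 1.9441 = 3.4094 mm

3.41 mm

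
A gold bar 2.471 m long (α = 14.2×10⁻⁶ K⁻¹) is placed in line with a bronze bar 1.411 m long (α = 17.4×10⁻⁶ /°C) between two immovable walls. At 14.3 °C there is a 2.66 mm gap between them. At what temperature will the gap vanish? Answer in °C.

T = 58.9 °C

α₁L₁ = 3.50882×10⁻⁵ m/K, α₂L₂ = 2.45514×10⁻⁵ m/K → total 5.96396×10⁻⁵ m/K
ΔT = g/(α₁L₁+α₂L₂) = 2.66×10⁻³ / 5.96396×10⁻⁵ = 44.601 K
T = 14.3 + 44.601 = 58.901 °C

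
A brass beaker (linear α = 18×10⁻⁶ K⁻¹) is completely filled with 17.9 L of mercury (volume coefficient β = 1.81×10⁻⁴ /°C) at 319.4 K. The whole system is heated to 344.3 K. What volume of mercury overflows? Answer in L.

The beaker also expands: β_container ≈ 3α = 5.4×10⁻⁵ /K
Net overflow = V₀(β_liq − 3α_cont)ΔT
β − 3α = 1.81×10⁻⁴ − 5.4×10⁻⁵ = 1.27×10⁻⁴ /K; ΔT = 24.9 K
ΔV = 17.9 × 1.27×10⁻⁴ × 24.9 = 0.0566 L

0.0566 L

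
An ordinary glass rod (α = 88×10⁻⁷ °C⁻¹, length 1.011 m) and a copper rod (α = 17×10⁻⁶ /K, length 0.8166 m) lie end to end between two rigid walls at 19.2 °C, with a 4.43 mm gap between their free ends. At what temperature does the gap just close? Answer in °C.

α₁L₁ = 8.8968×10⁻⁶ m/K, α₂L₂ = 1.38822×10⁻⁵ m/K → total 2.2779×10⁻⁵ m/K
ΔT = g/(α₁L₁+α₂L₂) = 4.43×10⁻³ / 2.2779×10⁻⁵ = 194.48 K
T = 19.2 + 194.48 = 213.68 °C

T = 214 °C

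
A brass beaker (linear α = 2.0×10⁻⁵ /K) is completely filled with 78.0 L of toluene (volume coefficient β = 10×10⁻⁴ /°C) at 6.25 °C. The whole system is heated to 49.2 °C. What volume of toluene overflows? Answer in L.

The beaker also expands: β_container ≈ 3α = 6.0×10⁻⁵ /K
Net overflow = V₀(β_liq − 3α_cont)ΔT
β − 3α = 1.00×10⁻³ − 6.0×10⁻⁵ = 9.40×10⁻⁴ /K; ΔT = 42.95 K
ΔV = 78.0 × 9.40×10⁻⁴ × 42.95 = 3.15 L

3.15 L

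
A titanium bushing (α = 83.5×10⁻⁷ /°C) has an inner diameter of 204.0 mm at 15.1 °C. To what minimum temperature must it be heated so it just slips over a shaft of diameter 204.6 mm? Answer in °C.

T = 367 °C

Required Δd = 204.6 − 204.0 = 0.6 mm
Δd = αd₀ΔT ⇒ ΔT = Δd/(αd₀) = 0.6 / (83.5×10⁻⁷ × 204.0) = 352.24 K
T_min = 15.1 + 352.24 = 367.34 °C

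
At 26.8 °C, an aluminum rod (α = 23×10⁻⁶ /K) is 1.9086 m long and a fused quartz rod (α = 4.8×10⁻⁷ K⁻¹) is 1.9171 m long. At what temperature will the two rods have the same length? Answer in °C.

Equal length when α₁L₁ΔT − α₂L₂ΔT = L₂ − L₁ = 8.50×10⁻³ m
α₁L₁ = 4.38978×10⁻⁵, α₂L₂ = 9.20208×10⁻⁷ → Δ(αL) = 4.2977592×10⁻⁵ m/K
ΔT = 8.50×10⁻³ / 4.2977592×10⁻⁵ = 197.777 K, so T = 26.8 + 197.777 = 224.577 °C

T = 224.6 °C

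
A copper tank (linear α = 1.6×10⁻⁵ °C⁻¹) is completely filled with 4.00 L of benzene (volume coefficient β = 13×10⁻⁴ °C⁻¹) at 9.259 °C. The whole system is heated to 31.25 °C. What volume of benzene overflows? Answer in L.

0.110 L

The tank also expands: β_container ≈ 3α = 4.8×10⁻⁵ /K
Net overflow = V₀(β_liq − 3α_cont)ΔT
β − 3α = 1.30×10⁻³ − 4.8×10⁻⁵ = 1.252×10⁻³ /K; ΔT = 21.991 K
ΔV = 4.00 × 1.252×10⁻³ × 21.991 = 0.110 L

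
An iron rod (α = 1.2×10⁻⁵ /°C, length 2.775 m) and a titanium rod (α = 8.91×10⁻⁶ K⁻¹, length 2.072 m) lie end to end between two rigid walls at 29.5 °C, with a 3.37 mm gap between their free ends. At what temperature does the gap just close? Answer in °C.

Gap closes when ΔL₁ + ΔL₂ = 3.37 mm = 3.37×10⁻³ m
(α₁L₁ + α₂L₂)ΔT = g
α₁L₁ + α₂L₂ = 1.2×10⁻⁵×2.775 + 8.91×10⁻⁶×2.072 = 5.176152×10⁻⁵ m/K
ΔT = 3.37×10⁻³ / 5.176152×10⁻⁵ = 65.106 K
T = 29.5 + 65.106 = 94.606 °C

T = 94.6 °C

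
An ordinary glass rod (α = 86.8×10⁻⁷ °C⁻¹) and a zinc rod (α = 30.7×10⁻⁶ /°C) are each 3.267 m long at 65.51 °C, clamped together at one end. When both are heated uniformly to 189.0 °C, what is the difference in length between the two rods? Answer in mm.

ΔT = 123.49 K
ordinary glass: ΔL = 86.8×10⁻⁷ × 3.267 m × 123.49 = 3.5019×10⁻³ m = 3.5019 mm
zinc: ΔL = 30.7×10⁻⁶ × 3.267 m × 123.49 = 1.2386×10⁻² m = 12.386 mm
difference = 12.386 − 3.5019 = 8.8841 mm

8.88 mm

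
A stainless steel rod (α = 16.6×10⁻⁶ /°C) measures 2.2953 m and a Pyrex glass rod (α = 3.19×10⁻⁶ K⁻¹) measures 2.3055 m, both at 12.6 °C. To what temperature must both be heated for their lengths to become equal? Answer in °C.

Equal length when α₁L₁ΔT − α₂L₂ΔT = L₂ − L₁ = 1.02×10⁻² m
α₁L₁ = 3.810198×10⁻⁵, α₂L₂ = 7.354545×10⁻⁶ → Δ(αL) = 3.0747435×10⁻⁵ m/K
ΔT = 1.02×10⁻² / 3.0747435×10⁻⁵ = 331.735 K, so T = 12.6 + 331.735 = 344.335 °C

T = 344.3 °C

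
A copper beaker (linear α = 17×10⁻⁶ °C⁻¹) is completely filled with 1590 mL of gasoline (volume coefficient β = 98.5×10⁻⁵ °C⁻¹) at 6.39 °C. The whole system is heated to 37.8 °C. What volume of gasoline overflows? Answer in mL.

The beaker also expands: β_container ≈ 3α = 5.1×10⁻⁵ /K
Net overflow = V₀(β_liq − 3α_cont)ΔT
β − 3α = 9.85×10⁻⁴ − 5.1×10⁻⁵ = 9.34×10⁻⁴ /K; ΔT = 31.41 K
ΔV = 1590 × 9.34×10⁻⁴ × 31.41 = 46.6 mL

46.6 mL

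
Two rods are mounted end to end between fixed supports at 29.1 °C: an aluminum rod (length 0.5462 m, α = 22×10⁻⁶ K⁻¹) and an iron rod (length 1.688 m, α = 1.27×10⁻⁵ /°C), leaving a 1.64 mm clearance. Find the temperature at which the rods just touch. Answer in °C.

Gap closes when ΔL₁ + ΔL₂ = 1.64 mm = 1.64×10⁻³ m
(α₁L₁ + α₂L₂)ΔT = g
α₁L₁ + α₂L₂ = 22×10⁻⁶×0.5462 + 1.27×10⁻⁵×1.688 = 3.3454×10⁻⁵ m/K
ΔT = 1.64×10⁻³ / 3.3454×10⁻⁵ = 49.023 K
T = 29.1 + 49.023 = 78.123 °C

T = 78.1 °C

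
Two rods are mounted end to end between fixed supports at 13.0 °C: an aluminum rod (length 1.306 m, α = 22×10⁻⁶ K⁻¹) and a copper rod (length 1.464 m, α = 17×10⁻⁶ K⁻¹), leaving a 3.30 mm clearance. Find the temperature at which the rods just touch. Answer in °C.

Gap closes when ΔL₁ + ΔL₂ = 3.30 mm = 3.30×10⁻³ m
(α₁L₁ + α₂L₂)ΔT = g
α₁L₁ + α₂L₂ = 22×10⁻⁶×1.306 + 17×10⁻⁶×1.464 = 5.362×10⁻⁵ m/K
ΔT = 3.30×10⁻³ / 5.362×10⁻⁵ = 61.544 K
T = 13.0 + 61.544 = 74.544 °C

T = 74.5 °C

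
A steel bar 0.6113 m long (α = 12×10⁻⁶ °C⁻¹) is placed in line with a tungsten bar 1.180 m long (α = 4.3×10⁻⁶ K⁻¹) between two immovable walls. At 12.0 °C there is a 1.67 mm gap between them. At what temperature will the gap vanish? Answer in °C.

Gap closes when ΔL₁ + ΔL₂ = 1.67 mm = 1.67×10⁻³ m
(α₁L₁ + α₂L₂)ΔT = g
α₁L₁ + α₂L₂ = 12×10⁻⁶×0.6113 + 4.3×10⁻⁶×1.180 = 1.24096×10⁻⁵ m/K
ΔT = 1.67×10⁻³ / 1.24096×10⁻⁵ = 134.57 K
T = 12.0 + 134.57 = 146.57 °C

T = 147 °C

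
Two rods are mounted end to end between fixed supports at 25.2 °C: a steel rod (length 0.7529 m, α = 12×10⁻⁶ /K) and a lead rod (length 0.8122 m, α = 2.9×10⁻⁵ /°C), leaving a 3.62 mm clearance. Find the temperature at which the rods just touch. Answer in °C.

T = 136 °C

Gap closes when ΔL₁ + ΔL₂ = 3.62 mm = 3.62×10⁻³ m
(α₁L₁ + α₂L₂)ΔT = g
α₁L₁ + α₂L₂ = 12×10⁻⁶×0.7529 + 2.9×10⁻⁵×0.8122 = 3.25886×10⁻⁵ m/K
ΔT = 3.62×10⁻³ / 3.25886×10⁻⁵ = 111.08 K
T = 25.2 + 111.08 = 136.28 °C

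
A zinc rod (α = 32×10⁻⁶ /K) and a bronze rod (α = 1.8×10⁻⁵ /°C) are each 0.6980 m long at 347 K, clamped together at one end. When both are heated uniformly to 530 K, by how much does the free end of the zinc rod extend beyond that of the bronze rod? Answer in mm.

1.79 mm

ΔT = 183 K
zinc: ΔL = 32×10⁻⁶ × 0.6980 m × 183 = 4.0875×10⁻³ m = 4.0875 mm
bronze: ΔL = 1.8×10⁻⁵ × 0.6980 m × 183 = 2.2992×10⁻³ m = 2.2992 mm
difference = 4.0875 − 2.2992 = 1.7883 mm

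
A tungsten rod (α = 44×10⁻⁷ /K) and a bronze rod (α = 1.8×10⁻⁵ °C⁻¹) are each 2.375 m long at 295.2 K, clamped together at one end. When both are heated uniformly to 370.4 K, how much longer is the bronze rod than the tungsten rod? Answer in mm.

2.43 mm

ΔT = 75.2 K
tungsten: ΔL = 44×10⁻⁷ × 2.375 m × 75.2 = 7.8584×10⁻⁴ m = 0.78584 mm
bronze: ΔL = 1.8×10⁻⁵ × 2.375 m × 75.2 = 3.2148×10⁻³ m = 3.2148 mm
difference = 3.2148 − 0.78584 = 2.42896 mm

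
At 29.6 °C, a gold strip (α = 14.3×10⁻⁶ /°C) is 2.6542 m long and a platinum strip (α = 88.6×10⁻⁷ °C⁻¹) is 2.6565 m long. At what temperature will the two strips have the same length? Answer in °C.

Equal length when α₁L₁ΔT − α₂L₂ΔT = L₂ − L₁ = 2.30×10⁻³ m
α₁L₁ = 3.795506×10⁻⁵, α₂L₂ = 2.353659×10⁻⁵ → Δ(αL) = 1.441847×10⁻⁵ m/K
ΔT = 2.30×10⁻³ / 1.441847×10⁻⁵ = 159.518 K, so T = 29.6 + 159.518 = 189.118 °C

T = 189.1 °C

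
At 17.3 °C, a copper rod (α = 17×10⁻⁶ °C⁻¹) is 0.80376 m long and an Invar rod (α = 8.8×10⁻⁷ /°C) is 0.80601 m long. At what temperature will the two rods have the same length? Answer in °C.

Equal length when α₁L₁ΔT − α₂L₂ΔT = L₂ − L₁ = 2.25×10⁻³ m
α₁L₁ = 1.366392×10⁻⁵, α₂L₂ = 7.092888×10⁻⁷ → Δ(αL) = 1.29546312×10⁻⁵ m/K
ΔT = 2.25×10⁻³ / 1.29546312×10⁻⁵ = 173.683 K, so T = 17.3 + 173.683 = 190.983 °C

T = 191.0 °C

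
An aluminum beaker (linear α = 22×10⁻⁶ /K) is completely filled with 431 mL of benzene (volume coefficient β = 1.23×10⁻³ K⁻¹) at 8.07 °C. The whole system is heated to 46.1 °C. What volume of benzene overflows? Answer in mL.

The beaker also expands: β_container ≈ 3α = 6.6×10⁻⁵ /K
Net overflow = V₀(β_liq − 3α_cont)ΔT
β − 3α = 1.23×10⁻³ − 6.6×10⁻⁵ = 1.164×10⁻³ /K; ΔT = 38.03 K
ΔV = 431 × 1.164×10⁻³ × 38.03 = 19.1 mL

19.1 mL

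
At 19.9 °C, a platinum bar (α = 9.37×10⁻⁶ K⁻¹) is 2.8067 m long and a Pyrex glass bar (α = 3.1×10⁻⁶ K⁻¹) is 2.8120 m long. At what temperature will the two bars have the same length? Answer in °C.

L₁(1 + α₁ΔT) = L₂(1 + α₂ΔT) ⇒ ΔT = (L₂ − L₁)/(α₁L₁ − α₂L₂)
L₂ − L₁ = 2.8120 − 2.8067 = 5.30×10⁻³ m
α₁L₁ − α₂L₂ = 9.37×10⁻⁶×2.8067 − 3.1×10⁻⁶×2.8120 = 1.7581579×10⁻⁵ m/K
ΔT = 5.30×10⁻³ / 1.7581579×10⁻⁵ = 301.452 K
T = 19.9 + 301.452 = 321.352 °C

T = 321.4 °C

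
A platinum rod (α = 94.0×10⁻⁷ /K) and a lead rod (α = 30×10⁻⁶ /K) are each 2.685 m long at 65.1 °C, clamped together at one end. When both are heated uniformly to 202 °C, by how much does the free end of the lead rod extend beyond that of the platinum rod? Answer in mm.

7.57 mm

ΔT = 136.9 K
platinum: ΔL = 94.0×10⁻⁷ × 2.685 m × 136.9 = 3.4552×10⁻³ m = 3.4552 mm
lead: ΔL = 30×10⁻⁶ × 2.685 m × 136.9 = 1.1027×10⁻² m = 11.027 mm
difference = 11.027 − 3.4552 = 7.5718 mm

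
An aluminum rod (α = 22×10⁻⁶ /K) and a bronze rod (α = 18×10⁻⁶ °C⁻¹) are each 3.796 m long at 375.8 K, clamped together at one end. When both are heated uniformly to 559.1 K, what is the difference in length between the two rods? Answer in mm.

ΔT = 183.3 K
aluminum: ΔL = 22×10⁻⁶ × 3.796 m × 183.3 = 1.5308×10⁻² m = 15.308 mm
bronze: ΔL = 18×10⁻⁶ × 3.796 m × 183.3 = 1.2525×10⁻² m = 12.525 mm
difference = 15.308 − 12.525 = 2.783 mm

2.78 mm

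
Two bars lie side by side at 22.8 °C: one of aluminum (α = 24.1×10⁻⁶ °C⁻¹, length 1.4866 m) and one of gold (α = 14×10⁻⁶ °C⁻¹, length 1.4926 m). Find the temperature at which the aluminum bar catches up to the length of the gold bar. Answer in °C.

L₁(1 + α₁ΔT) = L₂(1 + α₂ΔT) ⇒ ΔT = (L₂ − L₁)/(α₁L₁ − α₂L₂)
L₂ − L₁ = 1.4926 − 1.4866 = 6.00×10⁻³ m
α₁L₁ − α₂L₂ = 24.1×10⁻⁶×1.4866 − 14×10⁻⁶×1.4926 = 1.493066×10⁻⁵ m/K
ΔT = 6.00×10⁻³ / 1.493066×10⁻⁵ = 401.858 K
T = 22.8 + 401.858 = 424.658 °C

T = 424.7 °C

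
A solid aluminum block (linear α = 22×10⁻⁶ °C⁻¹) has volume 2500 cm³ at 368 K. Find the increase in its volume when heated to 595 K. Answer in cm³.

Isotropic solid: β ≈ 3α = 6.6×10⁻⁵ /K; ΔT = 227 K
ΔV = 3αV₀ΔT = 3(22×10⁻⁶)(2500)(227) = 37.5 cm³

ΔV = 37.5 cm³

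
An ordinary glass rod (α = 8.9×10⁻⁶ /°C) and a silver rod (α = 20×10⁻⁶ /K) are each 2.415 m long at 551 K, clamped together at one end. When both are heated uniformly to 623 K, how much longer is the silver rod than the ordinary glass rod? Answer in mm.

ΔT = 72 K
ordinary glass: ΔL = 8.9×10⁻⁶ × 2.415 m × 72 = 1.5475×10⁻³ m = 1.5475 mm
silver: ΔL = 20×10⁻⁶ × 2.415 m × 72 = 3.4776×10⁻³ m = 3.4776 mm
difference = 3.4776 − 1.5475 = 1.9301 mm

1.93 mm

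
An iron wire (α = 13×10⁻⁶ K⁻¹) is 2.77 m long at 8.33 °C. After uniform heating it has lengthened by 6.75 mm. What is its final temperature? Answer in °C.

T = 196 °C

ΔL = αL₀ΔT ⇒ ΔT = ΔL / (αL₀)
ΔT = 6.75×10⁻³ m / (13×10⁻⁶ × 2.77 m) = 187.45 K
T = 8.33 + 187.45 = 195.78 °C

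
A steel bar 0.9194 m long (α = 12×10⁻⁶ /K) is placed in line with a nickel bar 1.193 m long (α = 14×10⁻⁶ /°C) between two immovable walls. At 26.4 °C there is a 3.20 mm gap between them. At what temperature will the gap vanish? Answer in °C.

α₁L₁ = 1.10328×10⁻⁵ m/K, α₂L₂ = 1.6702×10⁻⁵ m/K → total 2.77348×10⁻⁵ m/K
ΔT = g/(α₁L₁+α₂L₂) = 3.20×10⁻³ / 2.77348×10⁻⁵ = 115.38 K
T = 26.4 + 115.38 = 141.78 °C

T = 142 °C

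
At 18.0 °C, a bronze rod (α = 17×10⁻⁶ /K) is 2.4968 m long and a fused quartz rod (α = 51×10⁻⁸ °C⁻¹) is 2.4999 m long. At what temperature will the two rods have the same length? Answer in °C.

T = 93.30 °C

L₁(1 + α₁ΔT) = L₂(1 + α₂ΔT) ⇒ ΔT = (L₂ − L₁)/(α₁L₁ − α₂L₂)
L₂ − L₁ = 2.4999 − 2.4968 = 3.10×10⁻³ m
α₁L₁ − α₂L₂ = 17×10⁻⁶×2.4968 − 51×10⁻⁸×2.4999 = 4.1170651×10⁻⁵ m/K
ΔT = 3.10×10⁻³ / 4.1170651×10⁻⁵ = 75.2964 K
T = 18.0 + 75.2964 = 93.2964 °C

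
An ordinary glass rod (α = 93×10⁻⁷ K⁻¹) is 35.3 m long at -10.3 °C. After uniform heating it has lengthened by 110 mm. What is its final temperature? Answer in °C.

ΔL = αL₀ΔT ⇒ ΔT = ΔL / (αL₀)
ΔT = 110×10⁻³ m / (93×10⁻⁷ × 35.3 m) = 335.07 K
T = -10.3 + 335.07 = 324.77 °C

T = 325 °C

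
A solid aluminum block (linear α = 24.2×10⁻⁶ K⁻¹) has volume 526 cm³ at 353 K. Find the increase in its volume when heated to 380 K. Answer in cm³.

Isotropic solid: β ≈ 3α = 7.3×10⁻⁵ /K; ΔT = 27 K
ΔV = 3αV₀ΔT = 3(24.2×10⁻⁶)(526)(27) = 1.03 cm³

ΔV = 1.03 cm³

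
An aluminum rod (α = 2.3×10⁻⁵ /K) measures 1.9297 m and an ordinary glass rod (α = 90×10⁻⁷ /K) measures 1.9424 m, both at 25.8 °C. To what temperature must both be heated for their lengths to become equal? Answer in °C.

Equal length when α₁L₁ΔT − α₂L₂ΔT = L₂ − L₁ = 1.27×10⁻² m
α₁L₁ = 4.43831×10⁻⁵, α₂L₂ = 1.74816×10⁻⁵ → Δ(αL) = 2.69015×10⁻⁵ m/K
ΔT = 1.27×10⁻² / 2.69015×10⁻⁵ = 472.093 K, so T = 25.8 + 472.093 = 497.893 °C

T = 497.9 °C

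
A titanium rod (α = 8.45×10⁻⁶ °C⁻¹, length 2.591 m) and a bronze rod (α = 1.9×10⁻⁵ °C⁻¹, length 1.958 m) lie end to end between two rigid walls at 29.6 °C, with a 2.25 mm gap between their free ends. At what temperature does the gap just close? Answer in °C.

Gap closes when ΔL₁ + ΔL₂ = 2.25 mm = 2.25×10⁻³ m
(α₁L₁ + α₂L₂)ΔT = g
α₁L₁ + α₂L₂ = 8.45×10⁻⁶×2.591 + 1.9×10⁻⁵×1.958 = 5.909595×10⁻⁵ m/K
ΔT = 2.25×10⁻³ / 5.909595×10⁻⁵ = 38.074 K
T = 29.6 + 38.074 = 67.674 °C

T = 67.7 °C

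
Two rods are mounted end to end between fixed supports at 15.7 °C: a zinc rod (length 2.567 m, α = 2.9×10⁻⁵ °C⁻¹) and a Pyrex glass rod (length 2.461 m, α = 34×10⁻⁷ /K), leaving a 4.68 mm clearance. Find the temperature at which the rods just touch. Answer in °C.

T = 72.2 °C

Gap closes when ΔL₁ + ΔL₂ = 4.68 mm = 4.68×10⁻³ m
(α₁L₁ + α₂L₂)ΔT = g
α₁L₁ + α₂L₂ = 2.9×10⁻⁵×2.567 + 34×10⁻⁷×2.461 = 8.28104×10⁻⁵ m/K
ΔT = 4.68×10⁻³ / 8.28104×10⁻⁵ = 56.515 K
T = 15.7 + 56.515 = 72.215 °C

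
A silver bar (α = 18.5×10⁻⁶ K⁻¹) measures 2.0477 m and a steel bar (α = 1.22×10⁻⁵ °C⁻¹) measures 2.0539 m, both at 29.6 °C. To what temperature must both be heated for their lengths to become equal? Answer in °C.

L₁(1 + α₁ΔT) = L₂(1 + α₂ΔT) ⇒ ΔT = (L₂ − L₁)/(α₁L₁ − α₂L₂)
L₂ − L₁ = 2.0539 − 2.0477 = 6.20×10⁻³ m
α₁L₁ − α₂L₂ = 18.5×10⁻⁶×2.0477 − 1.22×10⁻⁵×2.0539 = 1.282487×10⁻⁵ m/K
ΔT = 6.20×10⁻³ / 1.282487×10⁻⁵ = 483.436 K
T = 29.6 + 483.436 = 513.036 °C

T = 513.0 °C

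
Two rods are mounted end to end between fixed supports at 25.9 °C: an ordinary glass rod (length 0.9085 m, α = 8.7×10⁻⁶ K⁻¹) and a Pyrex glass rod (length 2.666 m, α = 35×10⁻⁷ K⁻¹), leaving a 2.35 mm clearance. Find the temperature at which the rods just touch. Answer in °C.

Gap closes when ΔL₁ + ΔL₂ = 2.35 mm = 2.35×10⁻³ m
(α₁L₁ + α₂L₂)ΔT = g
α₁L₁ + α₂L₂ = 8.7×10⁻⁶×0.9085 + 35×10⁻⁷×2.666 = 1.723495×10⁻⁵ m/K
ΔT = 2.35×10⁻³ / 1.723495×10⁻⁵ = 136.35 K
T = 25.9 + 136.35 = 162.25 °C

T = 162 °C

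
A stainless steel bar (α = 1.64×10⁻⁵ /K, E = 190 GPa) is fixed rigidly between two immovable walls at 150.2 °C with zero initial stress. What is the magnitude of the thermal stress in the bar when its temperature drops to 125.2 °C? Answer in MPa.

Fully constrained: the free strain ε = αΔT is blocked, so σ = Eε = EαΔT.
|ΔT| = 25.0 K
σ = 190×10⁹ × 1.64×10⁻⁵ × 25.0 = 7.79×10⁷ Pa

σ = 77.9 MPa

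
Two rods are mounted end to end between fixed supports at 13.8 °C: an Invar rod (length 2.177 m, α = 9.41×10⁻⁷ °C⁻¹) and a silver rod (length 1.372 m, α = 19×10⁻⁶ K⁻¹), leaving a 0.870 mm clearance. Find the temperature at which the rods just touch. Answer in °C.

T = 44.7 °C

α₁L₁ = 2.048557×10⁻⁶ m/K, α₂L₂ = 2.6068×10⁻⁵ m/K → total 2.8116557×10⁻⁵ m/K
ΔT = g/(α₁L₁+α₂L₂) = 8.70×10⁻⁴ / 2.8116557×10⁻⁵ = 30.943 K
T = 13.8 + 30.943 = 44.743 °C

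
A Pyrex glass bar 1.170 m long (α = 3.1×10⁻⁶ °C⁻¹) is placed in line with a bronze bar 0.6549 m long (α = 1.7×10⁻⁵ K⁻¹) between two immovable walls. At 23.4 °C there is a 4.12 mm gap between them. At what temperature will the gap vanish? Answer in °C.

α₁L₁ = 3.627×10⁻⁶ m/K, α₂L₂ = 1.11333×10⁻⁵ m/K → total 1.47603×10⁻⁵ m/K
ΔT = g/(α₁L₁+α₂L₂) = 4.12×10⁻³ / 1.47603×10⁻⁵ = 279.13 K
T = 23.4 + 279.13 = 302.53 °C

T = 303 °C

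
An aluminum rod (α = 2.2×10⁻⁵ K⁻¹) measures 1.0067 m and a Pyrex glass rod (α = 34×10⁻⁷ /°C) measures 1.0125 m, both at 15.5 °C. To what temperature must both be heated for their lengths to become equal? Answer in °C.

Equal length when α₁L₁ΔT − α₂L₂ΔT = L₂ − L₁ = 5.80×10⁻³ m
α₁L₁ = 2.21474×10⁻⁵, α₂L₂ = 3.4425×10⁻⁶ → Δ(αL) = 1.87049×10⁻⁵ m/K
ΔT = 5.80×10⁻³ / 1.87049×10⁻⁵ = 310.079 K, so T = 15.5 + 310.079 = 325.579 °C

T = 325.6 °C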